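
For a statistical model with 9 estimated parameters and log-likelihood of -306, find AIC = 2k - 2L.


AIC = 2*9 - 2*(-306).
= 18 + 612 = 630.

630


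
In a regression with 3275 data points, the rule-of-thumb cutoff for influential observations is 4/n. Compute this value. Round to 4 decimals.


Using the rule of thumb:
Threshold = 4 / 3275 = 0.0012.

0.0012


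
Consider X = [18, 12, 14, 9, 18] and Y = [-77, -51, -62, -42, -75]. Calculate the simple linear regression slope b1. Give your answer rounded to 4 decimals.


The sample means are xbar = 14.2000 and ybar = -61.4000.
Compute S_xx = 60.8000 and S_xy = -234.6000.
Slope b1 = S_xy / S_xx = -234.6000 / 60.8000 = -3.8586.

-3.8586


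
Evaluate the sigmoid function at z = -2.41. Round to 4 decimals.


Compute exp(2.4100) = 11.1340.
Sigmoid = 1 / (1 + 11.1340) = 1 / 12.1340 = 0.0824.

0.0824


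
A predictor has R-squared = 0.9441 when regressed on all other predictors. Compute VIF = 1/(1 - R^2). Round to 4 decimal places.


VIF = 1 / (1 - 0.9441).
= 1 / 0.0559 = 17.8891.

17.8891


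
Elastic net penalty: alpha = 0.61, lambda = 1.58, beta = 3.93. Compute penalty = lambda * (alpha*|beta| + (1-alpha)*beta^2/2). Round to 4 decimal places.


L1 component = 0.61 * |3.93| = 2.3973.
L2 component = 0.39 * 3.93^2 / 2 = 3.0118.
Penalty = 1.58 * (2.3973 + 3.0118) = 1.58 * 5.4091 = 8.5463.

8.5463


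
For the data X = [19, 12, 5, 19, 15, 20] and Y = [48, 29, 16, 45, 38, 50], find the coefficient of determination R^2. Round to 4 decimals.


After computing the OLS fit (b0=3.7811, b1=2.2590):
SSres = 10.1948, SStot = 857.3333.
R^2 = 1 - 10.1948/857.3333 = 0.9881.

0.9881


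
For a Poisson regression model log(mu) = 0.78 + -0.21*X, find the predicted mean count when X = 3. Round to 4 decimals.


eta = 0.78 + -0.21 * 3 = 0.1500.
mu = exp(0.1500) = 1.1618.

1.1618


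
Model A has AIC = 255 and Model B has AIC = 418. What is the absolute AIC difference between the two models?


|AIC_A - AIC_B| = |255 - 418| = 163.
Model A is preferred (lower AIC).

163


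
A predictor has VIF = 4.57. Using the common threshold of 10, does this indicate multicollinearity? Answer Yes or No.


Check: VIF = 4.57 vs threshold = 10.
Since 4.57 < 10, the answer is No.

No


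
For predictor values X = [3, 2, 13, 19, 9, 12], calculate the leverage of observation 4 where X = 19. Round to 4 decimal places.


Compute xbar = 9.6667 with n = 6 observations.
SXX = 207.3333.
Leverage = 1/6 + (19 - 9.6667)^2/207.3333 = 0.5868.

0.5868


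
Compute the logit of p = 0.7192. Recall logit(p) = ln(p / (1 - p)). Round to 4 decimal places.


Compute the odds: 0.7192/0.2808 = 2.5613.
Take the natural log: ln(2.5613) = 0.9405.

0.9405


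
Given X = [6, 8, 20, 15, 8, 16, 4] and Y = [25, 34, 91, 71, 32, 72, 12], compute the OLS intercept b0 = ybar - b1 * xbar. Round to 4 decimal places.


The slope is b1 = 4.9346.
Sample means are xbar = 11.0000 and ybar = 48.1429.
Intercept: b0 = 48.1429 - (4.9346)(11.0000) = -6.1375.

-6.1375


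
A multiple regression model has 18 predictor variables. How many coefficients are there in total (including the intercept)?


Each predictor gets one coefficient, plus one intercept.
Total parameters = 18 + 1 = 19.

19


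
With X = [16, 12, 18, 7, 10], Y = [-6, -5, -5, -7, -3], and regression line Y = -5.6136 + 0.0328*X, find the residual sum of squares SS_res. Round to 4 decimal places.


Compute predicted values, then residuals = yi - yhat_i.
Residuals: [-0.9112, 0.2200, 0.0232, -1.6160, 2.2856].
SSres = sum(residual^2) = 8.7146.

8.7146


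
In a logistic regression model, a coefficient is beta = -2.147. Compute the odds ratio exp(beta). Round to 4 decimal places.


The odds ratio is computed as:
OR = e^(-2.147) = 0.1168.

0.1168


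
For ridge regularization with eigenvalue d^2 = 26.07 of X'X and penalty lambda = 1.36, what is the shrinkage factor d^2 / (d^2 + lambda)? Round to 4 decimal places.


Compute the denominator: 26.07 + 1.36 = 27.4300.
Shrinkage factor = 26.07 / 27.4300 = 0.9504.

0.9504


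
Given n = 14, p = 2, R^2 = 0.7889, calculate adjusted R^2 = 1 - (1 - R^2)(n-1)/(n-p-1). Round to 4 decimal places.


Adjusted R^2 = 1 - (1 - R^2) * (n-1)/(n-p-1).
(1 - R^2) = 0.2111.
(n-1)/(n-p-1) = 13/11.
(1 - R^2) * (n-1) = 0.2111 * 13 = 2.7443.
Divide by (n-p-1): 2.7443 / 11 = 0.2495.
Adj R^2 = 1 - 0.2495 = 0.7505.

0.7505


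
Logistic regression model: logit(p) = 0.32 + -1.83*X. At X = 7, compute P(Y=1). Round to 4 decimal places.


Linear predictor: z = 0.32 + -1.83 * 7 = -12.4900.
P = 1/(1 + exp(12.4900)) = 1/(1 + 265667.2859) = 0.0000.

0.0000


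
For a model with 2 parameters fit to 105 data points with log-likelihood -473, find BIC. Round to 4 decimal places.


k * ln(n) = 2 * ln(105) = 2 * 4.653960 = 9.307920.
-2 * loglik = -2 * (-473) = 946.
BIC = 9.307920 + 946 = 955.307920, which rounds to 955.3079.

955.3079


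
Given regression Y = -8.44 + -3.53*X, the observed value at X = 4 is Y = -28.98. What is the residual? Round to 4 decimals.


Fitted value at X = 4 is yhat = -8.44 + -3.53*4 = -22.5600.
Residual = -28.98 - -22.5600 = -6.4200.

-6.4200


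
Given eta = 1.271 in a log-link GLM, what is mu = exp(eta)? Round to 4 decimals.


Apply the inverse link:
mu = e^1.271 = 3.5644.

3.5644


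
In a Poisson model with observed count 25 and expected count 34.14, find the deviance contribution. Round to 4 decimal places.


y/mu = 25/34.14 = 0.732279 (approx.), and ln(25/34.14) = -0.311594.
y * ln(y/mu) = 25 * -0.311594 = -7.789850.
y - mu = -9.14.
D = 2 * (-7.789850 - -9.14) = 2.700300, which rounds to 2.7003.

2.7003


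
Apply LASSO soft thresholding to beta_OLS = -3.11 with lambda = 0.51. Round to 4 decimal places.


Check: |-3.11| = 3.11 vs lambda = 0.51.
Since |beta| > lambda, coefficient = sign(beta)*(|beta| - lambda) = -2.6000.
Soft-thresholded coefficient = -2.6000.

-2.6000


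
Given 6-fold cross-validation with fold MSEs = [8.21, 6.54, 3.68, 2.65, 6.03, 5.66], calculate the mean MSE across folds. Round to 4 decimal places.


Add all fold MSEs: 32.7700.
Divide by k = 6: 32.7700/6 = 5.4617.

5.4617


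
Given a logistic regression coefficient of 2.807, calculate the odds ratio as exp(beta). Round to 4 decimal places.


Odds ratio = exp(beta) = exp(2.807).
= 16.5602.

16.5602


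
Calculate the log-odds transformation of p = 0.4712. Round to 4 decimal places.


1 - p = 0.5288.
p/(1-p) = 0.8911.
logit = ln(0.8911) = -0.1153.

-0.1153


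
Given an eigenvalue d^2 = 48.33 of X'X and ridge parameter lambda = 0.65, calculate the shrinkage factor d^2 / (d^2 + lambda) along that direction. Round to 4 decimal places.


d^2 + lambda = 48.33 + 0.65 = 48.9800.
Shrinkage factor = 48.33/48.9800 = 0.9867.

0.9867


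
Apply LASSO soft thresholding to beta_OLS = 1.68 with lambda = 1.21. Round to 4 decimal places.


Check: |1.68| = 1.68 vs lambda = 1.21.
Since |beta| > lambda, coefficient = sign(beta)*(|beta| - lambda) = 0.4700.
Soft-thresholded coefficient = 0.4700.

0.4700


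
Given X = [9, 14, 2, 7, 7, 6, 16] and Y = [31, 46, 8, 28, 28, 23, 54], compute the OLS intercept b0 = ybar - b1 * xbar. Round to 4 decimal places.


Compute b1 = 3.1076 from the OLS formula.
With xbar = 8.7143 and ybar = 31.1429, the intercept is:
b0 = 31.1429 - 3.1076 * 8.7143 = 4.0625.

4.0625


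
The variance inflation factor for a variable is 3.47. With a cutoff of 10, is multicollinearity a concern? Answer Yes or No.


Compare VIF = 3.47 to the threshold of 10.
3.47 < 10, so the answer is No.

No


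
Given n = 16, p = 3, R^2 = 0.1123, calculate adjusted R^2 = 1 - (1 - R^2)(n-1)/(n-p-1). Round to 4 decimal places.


Plug in: Adj R^2 = 1 - (1 - 0.1123) * 15/12.
= 1 - 0.8877 * 15/12
= 1 - 13.3155 / 12
= 1 - 1.1096 = -0.1096.

-0.1096


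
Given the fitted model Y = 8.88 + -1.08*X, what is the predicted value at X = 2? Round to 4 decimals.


Plug X = 2 into Y = 8.88 + -1.08*X:
Y = 8.88 + -2.1600 = 6.7200.

6.7200


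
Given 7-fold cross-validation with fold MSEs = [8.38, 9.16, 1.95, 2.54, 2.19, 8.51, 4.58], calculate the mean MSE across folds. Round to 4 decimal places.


Sum of fold MSEs = 37.3100.
Average = 37.3100 / 7 = 5.3300.

5.3300


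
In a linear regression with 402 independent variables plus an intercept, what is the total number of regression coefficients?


Total coefficients = number of predictors + 1 (for the intercept).
= 402 + 1 = 403.

403


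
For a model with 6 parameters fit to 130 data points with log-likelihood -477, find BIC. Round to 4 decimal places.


Compute k*ln(n) = 6*ln(130) = 6*4.867534 = 29.205204.
Then -2*loglik = 954.
BIC = 29.205204 + 954 = 983.205204, which rounds to 983.2052.

983.2052


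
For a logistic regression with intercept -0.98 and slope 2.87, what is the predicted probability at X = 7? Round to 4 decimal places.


Compute z = -0.98 + (2.87)(7) = 19.1100.
exp(-z) = 0.0000.
P = 1/(1 + 0.0000) = 1.0000.

1.0000


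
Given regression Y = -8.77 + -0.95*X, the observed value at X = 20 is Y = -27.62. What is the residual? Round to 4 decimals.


Compute yhat = -8.77 + (-0.95)(20) = -27.7700.
Residual = actual - predicted = -27.62 - -27.7700 = 0.1500.

0.1500


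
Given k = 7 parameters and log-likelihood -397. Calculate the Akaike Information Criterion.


Compute:
2k = 2*7 = 14.
-2*loglik = -2*(-397) = 794.
AIC = 14 + 794 = 808.

808


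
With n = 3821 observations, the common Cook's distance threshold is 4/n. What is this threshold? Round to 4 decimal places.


The threshold is 4/n.
4/3821 = 0.0010.

0.0010


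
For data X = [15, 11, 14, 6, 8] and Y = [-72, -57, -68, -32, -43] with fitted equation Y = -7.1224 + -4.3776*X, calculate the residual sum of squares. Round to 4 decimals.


Compute predicted values, then residuals = yi - yhat_i.
Residuals: [0.7864, -1.7240, 0.4088, 1.3880, -0.8568].
SSres = sum(residual^2) = 6.4184.

6.4184


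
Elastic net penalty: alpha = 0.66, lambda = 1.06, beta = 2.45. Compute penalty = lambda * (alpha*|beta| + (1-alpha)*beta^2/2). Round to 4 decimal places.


L1 component = 0.66 * |2.45| = 1.6170.
L2 component = 0.34 * 2.45^2 / 2 = 1.0204.
Penalty = 1.06 * (1.6170 + 1.0204) = 1.06 * 2.6374 = 2.7957.

2.7957


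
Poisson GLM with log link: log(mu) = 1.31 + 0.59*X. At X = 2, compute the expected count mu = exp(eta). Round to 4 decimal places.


Linear predictor: eta = 1.31 + (0.59)(2) = 2.4900.
Expected count: mu = exp(2.4900) = 12.0613.

12.0613


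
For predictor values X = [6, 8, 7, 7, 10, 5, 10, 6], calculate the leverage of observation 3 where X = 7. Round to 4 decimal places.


Compute xbar = 7.3750 with n = 8 observations.
SXX = 23.8750.
Leverage = 1/8 + (7 - 7.3750)^2/23.8750 = 0.1309.

0.1309


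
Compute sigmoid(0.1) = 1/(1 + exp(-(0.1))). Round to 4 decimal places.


First, exp(-0.1000) = 0.9048.
Then sigma(z) = 1/(1 + 0.9048) = 0.5250.

0.5250


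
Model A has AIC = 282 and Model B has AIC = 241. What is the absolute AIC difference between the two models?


Compute |282 - 241| = 41.
Model B has the smaller AIC.

41


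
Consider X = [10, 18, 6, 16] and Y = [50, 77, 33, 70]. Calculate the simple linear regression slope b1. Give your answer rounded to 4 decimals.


First compute the means: xbar = 12.5000, ybar = 57.5000.
Then S_xx = sum((xi - xbar)^2) = 91.0000.
S_xy = sum((xi - xbar)(yi - ybar)) = 329.0000.
b1 = S_xy / S_xx = 329.0000 / 91.0000 = 3.6154.

3.6154


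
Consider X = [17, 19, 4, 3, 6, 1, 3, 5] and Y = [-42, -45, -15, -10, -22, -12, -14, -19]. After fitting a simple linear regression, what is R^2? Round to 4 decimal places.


Fit the OLS line: b0 = -8.0699, b1 = -1.9731.
SSres = 26.6398.
SStot = 1293.8750.
R^2 = 1 - 26.6398/1293.8750 = 0.9794.

0.9794


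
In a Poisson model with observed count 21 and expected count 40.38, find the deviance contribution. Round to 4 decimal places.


Compute y*ln(y/mu) = 21*ln(21/40.38) = 21*-0.653812 = -13.730052.
y - mu = -19.38.
D = 2*(-13.730052 - (-19.38)) = 11.299896, which rounds to 11.2999.

11.2999


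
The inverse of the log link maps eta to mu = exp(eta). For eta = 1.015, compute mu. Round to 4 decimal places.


Apply the inverse link:
mu = e^1.015 = 2.7594.

2.7594


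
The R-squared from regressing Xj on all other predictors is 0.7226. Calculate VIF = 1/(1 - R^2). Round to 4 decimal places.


VIF = 1 / (1 - 0.7226).
= 1 / 0.2774 = 3.6049.

3.6049


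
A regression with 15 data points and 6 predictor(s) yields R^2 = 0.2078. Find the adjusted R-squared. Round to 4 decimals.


Adjusted R^2 = 1 - (1 - R^2) * (n-1)/(n-p-1).
(1 - R^2) = 0.7922.
(n-1)/(n-p-1) = 14/8.
(1 - R^2) * (n-1) = 0.7922 * 14 = 11.0908.
Divide by (n-p-1): 11.0908 / 8 = 1.3864.
Adj R^2 = 1 - 1.3864 = -0.3864.

-0.3864


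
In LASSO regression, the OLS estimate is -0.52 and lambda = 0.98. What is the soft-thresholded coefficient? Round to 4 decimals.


|beta_OLS| = 0.52.
lambda = 0.98.
Since |beta| <= lambda, the coefficient is set to 0.
Result = 0.0000.

0.0000


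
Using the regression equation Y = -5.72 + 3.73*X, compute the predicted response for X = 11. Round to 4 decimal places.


Plug X = 11 into Y = -5.72 + 3.73*X:
Y = -5.72 + 41.0300 = 35.3100.

35.3100


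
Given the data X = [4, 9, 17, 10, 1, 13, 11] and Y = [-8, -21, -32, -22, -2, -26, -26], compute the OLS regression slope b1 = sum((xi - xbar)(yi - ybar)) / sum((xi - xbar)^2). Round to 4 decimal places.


First compute the means: xbar = 9.2857, ybar = -19.5714.
Then S_xx = sum((xi - xbar)^2) = 173.4286.
S_xy = sum((xi - xbar)(yi - ybar)) = -338.8571.
b1 = S_xy / S_xx = -338.8571 / 173.4286 = -1.9539.

-1.9539


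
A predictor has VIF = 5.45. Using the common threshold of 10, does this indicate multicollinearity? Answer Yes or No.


Check: VIF = 5.45 vs threshold = 10.
Since 5.45 < 10, the answer is No.

No


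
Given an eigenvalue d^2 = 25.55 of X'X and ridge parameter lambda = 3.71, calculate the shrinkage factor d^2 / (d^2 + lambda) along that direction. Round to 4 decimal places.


Compute the denominator: 25.55 + 3.71 = 29.2600.
Shrinkage factor = 25.55 / 29.2600 = 0.8732.

0.8732


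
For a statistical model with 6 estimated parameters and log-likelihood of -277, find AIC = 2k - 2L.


AIC = 2*6 - 2*(-277).
= 12 + 554 = 566.

566


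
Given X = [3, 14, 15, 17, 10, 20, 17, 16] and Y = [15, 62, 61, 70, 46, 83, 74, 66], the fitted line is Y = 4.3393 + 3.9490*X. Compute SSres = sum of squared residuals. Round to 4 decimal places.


Compute predicted values, then residuals = yi - yhat_i.
Residuals: [-1.1863, 2.3747, -2.5743, -1.4723, 2.1707, -0.3193, 2.5277, -1.5233].
SSres = sum(residual^2) = 29.3648.

29.3648


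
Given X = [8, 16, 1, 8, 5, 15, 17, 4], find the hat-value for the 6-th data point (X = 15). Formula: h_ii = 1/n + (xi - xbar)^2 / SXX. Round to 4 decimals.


Mean of X: xbar = 9.2500.
SXX = 255.5000.
For X = 15: h = 1/8 + (15 - 9.2500)^2/255.5000 = 0.2544.

0.2544


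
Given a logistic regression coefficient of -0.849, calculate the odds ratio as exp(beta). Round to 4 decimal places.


exp(-0.849) = 0.4278.
So the odds ratio is 0.4278.

0.4278


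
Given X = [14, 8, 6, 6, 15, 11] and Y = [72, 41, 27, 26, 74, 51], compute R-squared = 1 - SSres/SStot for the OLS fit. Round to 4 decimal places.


The fitted line is Y = -4.7051 + 5.3205*X.
SSres = 25.4872, SStot = 2233.5000.
R^2 = 1 - SSres/SStot = 0.9886.

0.9886


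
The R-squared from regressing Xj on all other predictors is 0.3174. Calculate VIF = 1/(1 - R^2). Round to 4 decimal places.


Using VIF = 1/(1 - R^2_j):
1 - 0.3174 = 0.6826.
VIF = 1.4650.

1.4650


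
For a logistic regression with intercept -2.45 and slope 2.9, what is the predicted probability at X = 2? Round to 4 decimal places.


z = -2.45 + 2.9 * 2 = 3.3500.
Sigmoid: P = 1 / (1 + exp(-3.3500)) = 0.9661.

0.9661


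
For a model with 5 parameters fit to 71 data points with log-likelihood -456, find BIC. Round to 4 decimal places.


Compute k*ln(n) = 5*ln(71) = 5*4.262680 = 21.313400.
Then -2*loglik = 912.
BIC = 21.313400 + 912 = 933.313400, which rounds to 933.3134.

933.3134


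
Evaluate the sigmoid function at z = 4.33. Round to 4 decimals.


Compute exp(-4.3300) = 0.0132.
Sigmoid = 1 / (1 + 0.0132) = 1 / 1.0132 = 0.9870.

0.9870


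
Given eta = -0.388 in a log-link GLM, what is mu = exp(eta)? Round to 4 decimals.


mu = exp(eta) = exp(-0.388).
= 0.6784.

0.6784


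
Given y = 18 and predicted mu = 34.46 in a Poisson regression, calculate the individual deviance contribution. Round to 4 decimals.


First: ln(18/34.46) = -0.649427.
Then: 18 * -0.649427 = -11.689686.
y - mu = 18 - 34.46 = -16.46.
D = 2(-11.689686 - -16.46) = 9.540628, which rounds to 9.5406.

9.5406


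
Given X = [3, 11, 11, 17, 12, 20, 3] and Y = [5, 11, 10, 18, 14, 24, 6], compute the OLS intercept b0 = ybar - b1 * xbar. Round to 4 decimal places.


The slope is b1 = 1.0163.
Sample means are xbar = 11.0000 and ybar = 12.5714.
Intercept: b0 = 12.5714 - (1.0163)(11.0000) = 1.3926.

1.3926


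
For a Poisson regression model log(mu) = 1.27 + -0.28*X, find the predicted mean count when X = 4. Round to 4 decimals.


Linear predictor: eta = 1.27 + (-0.28)(4) = 0.1500.
Expected count: mu = exp(0.1500) = 1.1618.

1.1618


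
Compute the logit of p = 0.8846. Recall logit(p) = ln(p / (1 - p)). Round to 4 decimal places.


The odds are p/(1-p) = 0.8846 / 0.1154 = 7.6655.
logit(p) = ln(7.6655) = 2.0367.

2.0367


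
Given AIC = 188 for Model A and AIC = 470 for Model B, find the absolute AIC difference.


Compute |188 - 470| = 282.
Model A has the smaller AIC.

282


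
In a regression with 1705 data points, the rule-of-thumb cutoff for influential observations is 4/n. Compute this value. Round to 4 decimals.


The threshold is 4/n.
4/1705 = 0.0023.

0.0023


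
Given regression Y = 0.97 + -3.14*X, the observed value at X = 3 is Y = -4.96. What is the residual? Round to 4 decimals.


Compute yhat = 0.97 + (-3.14)(3) = -8.4500.
Residual = actual - predicted = -4.96 - -8.4500 = 3.4900.

3.4900


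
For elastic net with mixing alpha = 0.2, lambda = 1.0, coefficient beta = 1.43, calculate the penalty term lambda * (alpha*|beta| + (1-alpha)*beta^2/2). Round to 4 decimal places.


L1 component = 0.2 * |1.43| = 0.2860.
L2 component = 0.8 * 1.43^2 / 2 = 0.8180.
Penalty = 1.0 * (0.2860 + 0.8180) = 1.0 * 1.1040 = 1.1040.

1.1040


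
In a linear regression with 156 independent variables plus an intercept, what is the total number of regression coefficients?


Including the intercept, the model has 156 predictor coefficients + 1 intercept.
Total = 157.

157


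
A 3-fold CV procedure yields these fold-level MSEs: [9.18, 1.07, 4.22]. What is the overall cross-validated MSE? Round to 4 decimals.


Total MSE across folds = 14.4700.
CV-MSE = 14.4700/3 = 4.8233.

4.8233


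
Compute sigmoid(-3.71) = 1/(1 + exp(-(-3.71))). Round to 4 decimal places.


First, exp(3.7100) = 40.8538.
Then sigma(z) = 1/(1 + 40.8538) = 0.0239.

0.0239


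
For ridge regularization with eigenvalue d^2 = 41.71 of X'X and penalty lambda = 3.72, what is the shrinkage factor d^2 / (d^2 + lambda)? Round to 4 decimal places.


Compute the denominator: 41.71 + 3.72 = 45.4300.
Shrinkage factor = 41.71 / 45.4300 = 0.9181.

0.9181


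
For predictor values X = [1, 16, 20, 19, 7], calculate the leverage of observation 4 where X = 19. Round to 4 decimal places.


Compute xbar = 12.6000 with n = 5 observations.
SXX = 273.2000.
Leverage = 1/5 + (19 - 12.6000)^2/273.2000 = 0.3499.

0.3499


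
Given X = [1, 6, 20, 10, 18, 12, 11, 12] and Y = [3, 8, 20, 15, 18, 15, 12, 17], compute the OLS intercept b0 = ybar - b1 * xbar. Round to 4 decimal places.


The slope is b1 = 0.8777.
Sample means are xbar = 11.2500 and ybar = 13.5000.
Intercept: b0 = 13.5000 - (0.8777)(11.2500) = 3.6262.

3.6262


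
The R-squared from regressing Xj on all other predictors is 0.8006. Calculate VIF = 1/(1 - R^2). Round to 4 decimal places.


Denominator: 1 - 0.8006 = 0.1994.
VIF = 1 / 0.1994 = 5.0150.

5.0150


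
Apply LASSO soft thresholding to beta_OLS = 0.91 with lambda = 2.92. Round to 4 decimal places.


|beta_OLS| = 0.91.
lambda = 2.92.
Since |beta| <= lambda, the coefficient is set to 0.
Result = 0.0000.

0.0000


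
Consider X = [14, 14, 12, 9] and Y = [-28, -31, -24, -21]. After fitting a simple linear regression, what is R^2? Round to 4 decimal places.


The fitted line is Y = -4.7910 + -1.7313*X.
SSres = 7.7910, SStot = 58.0000.
R^2 = 1 - SSres/SStot = 0.8657.

0.8657


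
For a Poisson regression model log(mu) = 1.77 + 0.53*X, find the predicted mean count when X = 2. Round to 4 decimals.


Linear predictor: eta = 1.77 + (0.53)(2) = 2.8300.
Expected count: mu = exp(2.8300) = 16.9455.

16.9455


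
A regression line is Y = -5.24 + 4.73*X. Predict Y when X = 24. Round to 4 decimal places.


Plug X = 24 into Y = -5.24 + 4.73*X:
Y = -5.24 + 113.5200 = 108.2800.

108.2800


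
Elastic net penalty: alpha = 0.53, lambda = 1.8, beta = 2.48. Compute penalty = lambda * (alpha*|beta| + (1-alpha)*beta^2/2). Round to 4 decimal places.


L1 component = 0.53 * |2.48| = 1.3144.
L2 component = 0.47 * 2.48^2 / 2 = 1.4453.
Penalty = 1.8 * (1.3144 + 1.4453) = 1.8 * 2.7597 = 4.9675.

4.9675


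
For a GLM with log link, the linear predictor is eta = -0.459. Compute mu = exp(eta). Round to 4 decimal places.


mu = exp(eta) = exp(-0.459).
= 0.6319.

0.6319


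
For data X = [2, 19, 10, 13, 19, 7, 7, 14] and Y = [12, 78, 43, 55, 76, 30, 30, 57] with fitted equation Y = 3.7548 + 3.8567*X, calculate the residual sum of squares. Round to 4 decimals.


For each point, residual = actual - predicted.
Residuals: [0.5318, 0.9679, 0.6782, 1.1081, -1.0321, -0.7517, -0.7517, -0.7486].
Sum of squared residuals = 5.6632.

5.6632


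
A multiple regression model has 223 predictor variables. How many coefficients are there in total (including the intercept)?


Including the intercept, the model has 223 predictor coefficients + 1 intercept.
Total = 224.

224


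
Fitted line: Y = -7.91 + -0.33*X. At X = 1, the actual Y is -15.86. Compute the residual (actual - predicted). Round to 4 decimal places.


Compute yhat = -7.91 + (-0.33)(1) = -8.2400.
Residual = actual - predicted = -15.86 - -8.2400 = -7.6200.

-7.6200


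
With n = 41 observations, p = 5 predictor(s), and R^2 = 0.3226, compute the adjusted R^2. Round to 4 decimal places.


Using the formula:
(1 - 0.3226) = 0.6774.
Multiply by 40/35: 0.6774 * 40 = 27.0960, then 27.0960 / 35 = 0.7742.
Adj R^2 = 1 - 0.7742 = 0.2258.

0.2258


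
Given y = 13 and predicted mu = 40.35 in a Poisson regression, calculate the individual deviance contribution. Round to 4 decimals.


First: ln(13/40.35) = -1.132642.
Then: 13 * -1.132642 = -14.724346.
y - mu = 13 - 40.35 = -27.35.
D = 2(-14.724346 - -27.35) = 25.251308, which rounds to 25.2513.

25.2513


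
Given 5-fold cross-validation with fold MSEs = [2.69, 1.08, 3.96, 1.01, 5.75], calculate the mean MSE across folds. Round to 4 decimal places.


Add all fold MSEs: 14.4900.
Divide by k = 5: 14.4900/5 = 2.8980.

2.8980


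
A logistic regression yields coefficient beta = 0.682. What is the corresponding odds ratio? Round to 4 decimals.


exp(0.682) = 1.9778.
So the odds ratio is 1.9778.

1.9778


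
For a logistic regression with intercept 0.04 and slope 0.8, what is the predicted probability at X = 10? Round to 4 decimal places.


Linear predictor: z = 0.04 + 0.8 * 10 = 8.0400.
P = 1/(1 + exp(-8.0400)) = 1/(1 + 0.0003) = 0.9997.

0.9997


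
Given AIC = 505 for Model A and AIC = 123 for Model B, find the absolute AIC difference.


|AIC_A - AIC_B| = |505 - 123| = 382.
Model B is preferred (lower AIC).

382


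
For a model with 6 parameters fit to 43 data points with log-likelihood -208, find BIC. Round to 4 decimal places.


k * ln(n) = 6 * ln(43) = 6 * 3.761200 = 22.567200.
-2 * loglik = -2 * (-208) = 416.
BIC = 22.567200 + 416 = 438.567200, which rounds to 438.5672.

438.5672


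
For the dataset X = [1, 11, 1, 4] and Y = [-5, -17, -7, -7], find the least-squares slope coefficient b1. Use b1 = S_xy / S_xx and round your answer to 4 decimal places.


First compute the means: xbar = 4.2500, ybar = -9.0000.
Then S_xx = sum((xi - xbar)^2) = 66.7500.
S_xy = sum((xi - xbar)(yi - ybar)) = -74.0000.
b1 = S_xy / S_xx = -74.0000 / 66.7500 = -1.1086.

-1.1086


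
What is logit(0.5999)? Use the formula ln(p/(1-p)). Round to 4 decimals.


The odds are p/(1-p) = 0.5999 / 0.4001 = 1.4994.
logit(p) = ln(1.4994) = 0.4050.

0.4050


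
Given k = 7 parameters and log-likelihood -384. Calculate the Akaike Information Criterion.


AIC = 2*7 - 2*(-384).
= 14 + 768 = 782.

782


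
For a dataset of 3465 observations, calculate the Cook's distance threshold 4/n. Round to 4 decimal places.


Cook's distance cutoff = 4/n = 4/3465.
= 0.0012.

0.0012


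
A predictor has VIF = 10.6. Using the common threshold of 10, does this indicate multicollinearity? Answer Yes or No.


Check: VIF = 10.6 vs threshold = 10.
Since 10.6 >= 10, the answer is Yes.

Yes


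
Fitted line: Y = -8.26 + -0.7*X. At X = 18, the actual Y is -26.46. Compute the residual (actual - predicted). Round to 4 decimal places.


Fitted value at X = 18 is yhat = -8.26 + -0.7*18 = -20.8600.
Residual = -26.46 - -20.8600 = -5.6000.

-5.6000


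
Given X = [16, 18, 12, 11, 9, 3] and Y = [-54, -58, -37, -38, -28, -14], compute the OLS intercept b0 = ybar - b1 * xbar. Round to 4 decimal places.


The slope is b1 = -3.0424.
Sample means are xbar = 11.5000 and ybar = -38.1667.
Intercept: b0 = -38.1667 - (-3.0424)(11.5000) = -3.1790.

-3.1790


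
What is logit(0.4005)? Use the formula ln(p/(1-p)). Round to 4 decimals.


The odds are p/(1-p) = 0.4005 / 0.5995 = 0.6681.
logit(p) = ln(0.6681) = -0.4034.

-0.4034


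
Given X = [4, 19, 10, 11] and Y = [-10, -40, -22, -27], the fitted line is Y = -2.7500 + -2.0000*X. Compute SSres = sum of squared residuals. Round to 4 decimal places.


Compute predicted values, then residuals = yi - yhat_i.
Residuals: [0.7500, 0.7500, 0.7500, -2.2500].
SSres = sum(residual^2) = 6.7500.

6.7500


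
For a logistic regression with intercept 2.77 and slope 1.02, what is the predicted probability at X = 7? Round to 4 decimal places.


Linear predictor: z = 2.77 + 1.02 * 7 = 9.9100.
P = 1/(1 + exp(-9.9100)) = 1/(1 + 0.0000) = 1.0000.

1.0000


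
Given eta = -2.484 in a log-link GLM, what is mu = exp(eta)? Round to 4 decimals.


mu = exp(eta) = exp(-2.484).
= 0.0834.

0.0834


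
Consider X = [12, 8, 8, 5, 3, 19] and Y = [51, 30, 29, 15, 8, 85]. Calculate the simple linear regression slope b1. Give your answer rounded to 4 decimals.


The sample means are xbar = 9.1667 and ybar = 36.3333.
Compute S_xx = 162.8333 and S_xy = 799.6667.
Slope b1 = S_xy / S_xx = 799.6667 / 162.8333 = 4.9110.

4.9110


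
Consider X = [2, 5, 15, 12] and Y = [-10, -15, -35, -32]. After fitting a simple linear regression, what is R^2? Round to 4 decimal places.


Fit the OLS line: b0 = -5.6881, b1 = -2.0367.
SSres = 5.8532.
SStot = 458.0000.
R^2 = 1 - 5.8532/458.0000 = 0.9872.

0.9872


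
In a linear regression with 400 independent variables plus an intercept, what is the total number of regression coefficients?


Total coefficients = number of predictors + 1 (for the intercept).
= 400 + 1 = 401.

401


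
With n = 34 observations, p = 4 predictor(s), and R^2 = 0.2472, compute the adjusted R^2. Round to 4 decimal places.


Using the formula:
(1 - 0.2472) = 0.7528.
Multiply by 33/29: 0.7528 * 33 = 24.8424, then 24.8424 / 29 = 0.8566.
Adj R^2 = 1 - 0.8566 = 0.1434.

0.1434


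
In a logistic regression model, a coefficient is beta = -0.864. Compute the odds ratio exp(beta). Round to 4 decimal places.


exp(-0.864) = 0.4215.
So the odds ratio is 0.4215.

0.4215


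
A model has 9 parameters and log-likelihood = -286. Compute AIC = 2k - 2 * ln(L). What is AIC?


AIC = 2*9 - 2*(-286).
= 18 + 572 = 590.

590


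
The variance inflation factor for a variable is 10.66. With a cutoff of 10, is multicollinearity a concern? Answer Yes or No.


Check: VIF = 10.66 vs threshold = 10.
Since 10.66 >= 10, the answer is Yes.

Yes


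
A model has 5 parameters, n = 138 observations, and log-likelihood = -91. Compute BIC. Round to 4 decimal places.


ln(138) = 4.927254.
k * ln(n) = 5 * 4.927254 = 24.636270.
-2L = 182.
BIC = 24.636270 + 182 = 206.636270, which rounds to 206.6363.

206.6363


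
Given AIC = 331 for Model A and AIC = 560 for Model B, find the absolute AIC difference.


Compute |331 - 560| = 229.
Model A has the smaller AIC.

229


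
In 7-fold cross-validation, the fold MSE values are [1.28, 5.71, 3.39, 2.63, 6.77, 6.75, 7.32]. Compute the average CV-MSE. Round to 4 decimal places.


Add all fold MSEs: 33.8500.
Divide by k = 7: 33.8500/7 = 4.8357.

4.8357


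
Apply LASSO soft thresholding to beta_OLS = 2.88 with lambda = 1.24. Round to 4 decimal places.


Check: |2.88| = 2.88 vs lambda = 1.24.
Since |beta| > lambda, coefficient = sign(beta)*(|beta| - lambda) = 1.6400.
Soft-thresholded coefficient = 1.6400.

1.6400


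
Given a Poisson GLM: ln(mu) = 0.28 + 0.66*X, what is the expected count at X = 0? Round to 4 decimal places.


eta = 0.28 + 0.66 * 0 = 0.2800.
mu = exp(0.2800) = 1.3231.

1.3231


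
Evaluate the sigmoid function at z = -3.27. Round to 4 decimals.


exp(3.2700) = 26.3113.
1 + exp(-z) = 27.3113.
sigmoid = 1/27.3113 = 0.0366.

0.0366


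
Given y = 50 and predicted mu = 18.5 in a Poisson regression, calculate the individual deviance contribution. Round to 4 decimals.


First: ln(50/18.5) = 0.994252.
Then: 50 * 0.994252 = 49.712600.
y - mu = 50 - 18.5 = 31.5.
D = 2(49.712600 - 31.5) = 36.425200, which rounds to 36.4252.

36.4252


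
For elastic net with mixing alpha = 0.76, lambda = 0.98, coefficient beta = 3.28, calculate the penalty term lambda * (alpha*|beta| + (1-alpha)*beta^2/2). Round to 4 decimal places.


alpha * |beta| = 0.76 * 3.28 = 2.4928.
(1-alpha) * beta^2/2 = 0.24 * 10.7584/2 = 1.2910.
Total = 0.98 * (2.4928 + 1.2910) = 3.7081.

3.7081


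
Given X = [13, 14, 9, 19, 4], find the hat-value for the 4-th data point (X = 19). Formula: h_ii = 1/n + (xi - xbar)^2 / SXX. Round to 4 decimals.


Mean of X: xbar = 11.8000.
SXX = 126.8000.
For X = 19: h = 1/5 + (19 - 11.8000)^2/126.8000 = 0.6088.

0.6088


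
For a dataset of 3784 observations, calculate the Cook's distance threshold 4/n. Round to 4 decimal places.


The threshold is 4/n.
4/3784 = 0.0011.

0.0011


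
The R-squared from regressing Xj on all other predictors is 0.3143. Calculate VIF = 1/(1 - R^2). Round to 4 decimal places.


Denominator: 1 - 0.3143 = 0.6857.
VIF = 1 / 0.6857 = 1.4584.

1.4584


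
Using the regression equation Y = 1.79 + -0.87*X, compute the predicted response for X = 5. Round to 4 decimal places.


Substitute X = 5 into the equation:
Y = 1.79 + -0.87 * 5 = 1.79 + -4.3500 = -2.5600.

-2.5600


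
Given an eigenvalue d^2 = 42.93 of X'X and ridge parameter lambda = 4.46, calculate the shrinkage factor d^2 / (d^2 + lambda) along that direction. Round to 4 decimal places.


d^2 + lambda = 42.93 + 4.46 = 47.3900.
Shrinkage factor = 42.93/47.3900 = 0.9059.

0.9059


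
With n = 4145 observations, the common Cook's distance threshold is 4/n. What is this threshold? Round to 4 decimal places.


Using the rule of thumb:
Threshold = 4 / 4145 = 0.0010.

0.0010


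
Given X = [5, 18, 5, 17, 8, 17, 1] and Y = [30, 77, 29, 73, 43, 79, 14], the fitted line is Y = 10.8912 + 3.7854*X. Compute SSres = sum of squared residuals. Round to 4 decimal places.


For each point, residual = actual - predicted.
Residuals: [0.1818, -2.0284, -0.8182, -2.2430, 1.8256, 3.7570, -0.6766].
Sum of squared residuals = 27.7536.

27.7536


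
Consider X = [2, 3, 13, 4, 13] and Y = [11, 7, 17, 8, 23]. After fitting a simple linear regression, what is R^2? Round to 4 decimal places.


Fit the OLS line: b0 = 5.5689, b1 = 1.0902.
SSres = 35.8082.
SStot = 180.8000.
R^2 = 1 - 35.8082/180.8000 = 0.8019.

0.8019


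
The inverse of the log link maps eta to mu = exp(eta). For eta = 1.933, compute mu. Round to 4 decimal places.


Apply the inverse link:
mu = e^1.933 = 6.9102.

6.9102


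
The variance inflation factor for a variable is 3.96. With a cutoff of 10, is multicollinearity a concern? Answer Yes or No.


Check: VIF = 3.96 vs threshold = 10.
Since 3.96 < 10, the answer is No.

No


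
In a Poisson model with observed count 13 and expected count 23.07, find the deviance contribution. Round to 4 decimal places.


y/mu = 13/23.07 = 0.563502 (approx.), and ln(13/23.07) = -0.573584.
y * ln(y/mu) = 13 * -0.573584 = -7.456592.
y - mu = -10.07.
D = 2 * (-7.456592 - -10.07) = 5.226816, which rounds to 5.2268.

5.2268


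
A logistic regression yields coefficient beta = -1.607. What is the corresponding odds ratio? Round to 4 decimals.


exp(-1.607) = 0.2005.
So the odds ratio is 0.2005.

0.2005


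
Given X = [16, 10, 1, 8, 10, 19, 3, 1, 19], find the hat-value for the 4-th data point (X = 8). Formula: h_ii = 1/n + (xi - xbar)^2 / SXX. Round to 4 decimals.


Mean of X: xbar = 9.6667.
SXX = 412.0000.
For X = 8: h = 1/9 + (8 - 9.6667)^2/412.0000 = 0.1179.

0.1179


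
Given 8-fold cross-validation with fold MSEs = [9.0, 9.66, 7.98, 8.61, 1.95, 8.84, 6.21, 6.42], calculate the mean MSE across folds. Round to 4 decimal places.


Add all fold MSEs: 58.6700.
Divide by k = 8: 58.6700/8 = 7.3338.

7.3338


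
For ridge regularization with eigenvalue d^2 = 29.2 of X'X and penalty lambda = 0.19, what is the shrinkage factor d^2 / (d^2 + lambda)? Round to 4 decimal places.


d^2 + lambda = 29.2 + 0.19 = 29.3900.
Shrinkage factor = 29.2/29.3900 = 0.9935.

0.9935


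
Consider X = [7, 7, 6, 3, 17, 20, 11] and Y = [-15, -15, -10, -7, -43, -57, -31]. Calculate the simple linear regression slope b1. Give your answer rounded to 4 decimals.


Calculate xbar = 10.1429, ybar = -25.4286.
S_xx = 232.8571, S_xy = -697.5714.
Using b1 = S_xy / S_xx = -697.5714 / 232.8571, we get b1 = -2.9957.

-2.9957


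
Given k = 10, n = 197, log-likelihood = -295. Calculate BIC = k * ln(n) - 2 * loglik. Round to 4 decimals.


Compute k*ln(n) = 10*ln(197) = 10*5.283204 = 52.832040.
Then -2*loglik = 590.
BIC = 52.832040 + 590 = 642.832040, which rounds to 642.8320.

642.8320


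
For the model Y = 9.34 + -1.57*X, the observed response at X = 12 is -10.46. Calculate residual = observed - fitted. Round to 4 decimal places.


Compute yhat = 9.34 + (-1.57)(12) = -9.5000.
Residual = actual - predicted = -10.46 - -9.5000 = -0.9600.

-0.9600


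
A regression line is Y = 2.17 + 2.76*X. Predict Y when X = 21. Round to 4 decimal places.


Plug X = 21 into Y = 2.17 + 2.76*X:
Y = 2.17 + 57.9600 = 60.1300.

60.1300


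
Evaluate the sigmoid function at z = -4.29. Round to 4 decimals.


First, exp(4.2900) = 72.9665.
Then sigma(z) = 1/(1 + 72.9665) = 0.0135.

0.0135


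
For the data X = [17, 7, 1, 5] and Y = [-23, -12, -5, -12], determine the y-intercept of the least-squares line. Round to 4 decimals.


First find the slope: b1 = -1.0791.
Means: xbar = 7.5000, ybar = -13.0000.
b0 = ybar - b1 * xbar = -13.0000 - -1.0791 * 7.5000 = -4.9065.

-4.9065


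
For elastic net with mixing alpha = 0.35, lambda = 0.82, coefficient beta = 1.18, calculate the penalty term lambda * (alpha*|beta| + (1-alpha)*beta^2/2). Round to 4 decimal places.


L1 component = 0.35 * |1.18| = 0.4130.
L2 component = 0.65 * 1.18^2 / 2 = 0.4525.
Penalty = 0.82 * (0.4130 + 0.4525) = 0.82 * 0.8655 = 0.7097.

0.7097


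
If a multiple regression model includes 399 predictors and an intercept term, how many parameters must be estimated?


Each predictor gets one coefficient, plus one intercept.
Total parameters = 399 + 1 = 400.

400


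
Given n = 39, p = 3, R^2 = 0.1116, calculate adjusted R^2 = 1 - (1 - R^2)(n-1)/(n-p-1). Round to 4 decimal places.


Plug in: Adj R^2 = 1 - (1 - 0.1116) * 38/35.
= 1 - 0.8884 * 38/35
= 1 - 33.7592 / 35
= 1 - 0.9645 = 0.0355.

0.0355


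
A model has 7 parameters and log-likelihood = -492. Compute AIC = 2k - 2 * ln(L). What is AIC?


Compute:
2k = 2*7 = 14.
-2*loglik = -2*(-492) = 984.
AIC = 14 + 984 = 998.

998


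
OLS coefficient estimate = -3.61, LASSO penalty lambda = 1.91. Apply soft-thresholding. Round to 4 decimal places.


Check: |-3.61| = 3.61 vs lambda = 1.91.
Since |beta| > lambda, coefficient = sign(beta)*(|beta| - lambda) = -1.7000.
Soft-thresholded coefficient = -1.7000.

-1.7000


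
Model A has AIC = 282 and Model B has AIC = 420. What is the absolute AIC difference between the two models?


|AIC_A - AIC_B| = |282 - 420| = 138.
Model A is preferred (lower AIC).

138


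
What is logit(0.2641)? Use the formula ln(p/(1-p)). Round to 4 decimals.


The odds are p/(1-p) = 0.2641 / 0.7359 = 0.3589.
logit(p) = ln(0.3589) = -1.0248.

-1.0248


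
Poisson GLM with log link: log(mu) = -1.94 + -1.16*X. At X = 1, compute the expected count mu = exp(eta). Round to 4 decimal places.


Compute eta = -1.94 + -1.16 * 1 = -3.1000.
Apply inverse link: mu = e^-3.1000 = 0.0450.

0.0450


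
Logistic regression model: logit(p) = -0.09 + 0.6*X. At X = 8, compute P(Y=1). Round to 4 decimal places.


z = -0.09 + 0.6 * 8 = 4.7100.
Sigmoid: P = 1 / (1 + exp(-4.7100)) = 0.9911.

0.9911


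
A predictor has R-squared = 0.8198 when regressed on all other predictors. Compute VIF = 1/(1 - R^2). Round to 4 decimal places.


Denominator: 1 - 0.8198 = 0.1802.
VIF = 1 / 0.1802 = 5.5494.

5.5494


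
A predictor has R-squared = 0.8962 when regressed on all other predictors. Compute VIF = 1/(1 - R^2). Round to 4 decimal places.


Using VIF = 1/(1 - R^2_j):
1 - 0.8962 = 0.1038.
VIF = 9.6339.

9.6339


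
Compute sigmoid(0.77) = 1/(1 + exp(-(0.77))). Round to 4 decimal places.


First, exp(-0.7700) = 0.4630.
Then sigma(z) = 1/(1 + 0.4630) = 0.6835.

0.6835


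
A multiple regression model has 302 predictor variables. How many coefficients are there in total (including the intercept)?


Each predictor gets one coefficient, plus one intercept.
Total parameters = 302 + 1 = 303.

303


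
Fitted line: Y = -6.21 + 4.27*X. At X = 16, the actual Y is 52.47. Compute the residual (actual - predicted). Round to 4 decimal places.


Fitted value at X = 16 is yhat = -6.21 + 4.27*16 = 62.1100.
Residual = 52.47 - 62.1100 = -9.6400.

-9.6400


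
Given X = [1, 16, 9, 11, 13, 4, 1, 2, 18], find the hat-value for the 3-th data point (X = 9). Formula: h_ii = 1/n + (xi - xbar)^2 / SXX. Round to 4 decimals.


Mean of X: xbar = 8.3333.
SXX = 348.0000.
For X = 9: h = 1/9 + (9 - 8.3333)^2/348.0000 = 0.1124.

0.1124


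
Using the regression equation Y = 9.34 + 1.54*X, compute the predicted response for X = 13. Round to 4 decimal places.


Predicted value:
Y = 9.34 + (1.54)(13) = 9.34 + 20.0200 = 29.3600.

29.3600


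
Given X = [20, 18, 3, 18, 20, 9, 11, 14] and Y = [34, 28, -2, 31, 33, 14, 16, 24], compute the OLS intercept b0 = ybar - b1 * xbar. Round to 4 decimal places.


The slope is b1 = 2.0077.
Sample means are xbar = 14.1250 and ybar = 22.2500.
Intercept: b0 = 22.2500 - (2.0077)(14.1250) = -6.1091.

-6.1091


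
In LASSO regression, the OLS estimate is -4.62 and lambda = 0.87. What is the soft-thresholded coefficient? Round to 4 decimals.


|beta_OLS| = 4.62.
lambda = 0.87.
Since |beta| > lambda, coefficient = sign(beta)*(|beta| - lambda) = -3.7500.
Result = -3.7500.

-3.7500
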